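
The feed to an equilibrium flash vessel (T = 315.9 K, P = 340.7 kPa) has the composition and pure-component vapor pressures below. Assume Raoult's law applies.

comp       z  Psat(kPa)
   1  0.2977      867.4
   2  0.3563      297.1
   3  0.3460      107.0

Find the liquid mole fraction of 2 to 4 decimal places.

Raoult's law: Kᵢ = Pᵢˢᵃᵗ/P = Pᵢˢᵃᵗ/340.7.
  K_1 = 867.4/340.7 = 2.545935, K_2 = 297.1/340.7 = 0.872028, K_3 = 107.0/340.7 = 0.314059
Let β = V/F and solve Σ zᵢ(Kᵢ−1)/(1+β(Kᵢ−1)) = 0.
Feasibility: ΣzᵢKᵢ = 1.1773, Σzᵢ/Kᵢ = 1.6272 — both > 1, two phases present.
Newton iteration, β⁰ = 0.5:
  β = 0.5000: g = -0.15036, g' = -0.6101 → β = 0.2536
  β = 0.2536: g = -0.00381, g' = -0.6120 → β = 0.2473
  β = 0.2473: g = 0.00001, g' = -0.6147 → β = 0.2474
Converged at β = 0.2474.
Compositions from xᵢ = zᵢ/(1+β(Kᵢ−1)), yᵢ = Kᵢxᵢ:
  1: x = 0.2154, y = 0.5483
  2: x = 0.3679, y = 0.3209
  3: x = 0.4167, y = 0.1309

x_2 = 0.3679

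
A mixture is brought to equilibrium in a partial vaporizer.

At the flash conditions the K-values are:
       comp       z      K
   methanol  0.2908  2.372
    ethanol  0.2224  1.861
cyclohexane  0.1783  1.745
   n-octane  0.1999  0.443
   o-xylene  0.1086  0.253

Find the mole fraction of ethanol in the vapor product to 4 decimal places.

Newton–Raphson from ψ = 0.5:
  ψ = 0.5000: g = 0.18347, g' = -0.5992 → ψ = 0.8062
  ψ = 0.8062: g = -0.02058, g' = -0.8068 → ψ = 0.7807
  ψ = 0.7807: g = -0.00049, g' = -0.7691 → ψ = 0.7800
Converged at ψ = 0.7800.
Compositions from xᵢ = zᵢ/(1+ψ(Kᵢ−1)), yᵢ = Kᵢxᵢ:
  methanol: x = 0.1405, y = 0.3332
  ethanol: x = 0.1330, y = 0.2476
  cyclohexane: x = 0.1128, y = 0.1968
  n-octane: x = 0.3535, y = 0.1566
  o-xylene: x = 0.2602, y = 0.0658

y_ethanol = 0.2476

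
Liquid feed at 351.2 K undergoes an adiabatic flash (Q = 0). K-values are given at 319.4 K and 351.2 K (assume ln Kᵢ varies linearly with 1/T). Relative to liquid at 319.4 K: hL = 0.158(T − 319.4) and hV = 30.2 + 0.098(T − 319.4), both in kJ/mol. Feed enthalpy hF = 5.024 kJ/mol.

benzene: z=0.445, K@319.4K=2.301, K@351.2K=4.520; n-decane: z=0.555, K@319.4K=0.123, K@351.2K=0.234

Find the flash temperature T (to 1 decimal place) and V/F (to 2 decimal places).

Adiabatic flash: solve Rachford–Rice at each trial T, then check hF = ψ·hV(T) + (1−ψ)·hL(T).
  T = 319.4 K: K = (2.301, 0.123), RR gives ψ = 0.081, H_out = 2.441 kJ/mol
  T = 351.2 K: K = (4.520, 0.234), RR gives ψ = 0.423, H_out = 17.000 kJ/mol
  T = 335.3 K: K = (3.277, 0.172), RR gives ψ = 0.294, H_out = 11.107 kJ/mol
  T = 327.4 K: K = (2.761, 0.146), RR gives ψ = 0.206, H_out = 7.389 kJ/mol
  T = 323.4 K: K = (2.523, 0.134), RR gives ψ = 0.150, H_out = 5.117 kJ/mol
  T = 321.4 K: K = (2.410, 0.129), RR gives ψ = 0.117, H_out = 3.839 kJ/mol
  T = 322.4 K: K = (2.466, 0.131), RR gives ψ = 0.134, H_out = 4.491 kJ/mol
  T = 322.9 K: K = (2.495, 0.133), RR gives ψ = 0.142, H_out = 4.807 kJ/mol
Linear interpolation between T = 322.9 (H_out = 4.807) and T = 323.4 (H_out = 5.117) on hF = 5.024 gives T ≈ 323.2 K, at which ψ = 0.15.

T = 323.2 K, V/F = 0.15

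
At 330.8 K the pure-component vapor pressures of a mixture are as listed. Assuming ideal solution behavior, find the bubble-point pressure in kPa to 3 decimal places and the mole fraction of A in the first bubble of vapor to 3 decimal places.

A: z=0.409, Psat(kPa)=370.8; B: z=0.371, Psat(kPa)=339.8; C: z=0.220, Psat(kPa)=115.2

Pbub = 303.067 kPa, y_A = 0.500

At the bubble point ψ → 0, so ΣzᵢKᵢ = 1 with Kᵢ = Pᵢˢᵃᵗ/P ⇒ P = ΣzᵢPᵢˢᵃᵗ.
P = 0.409·370.8 + 0.371·339.8 + 0.220·115.2 = 303.067 kPa
yᵢ = zᵢPᵢˢᵃᵗ/P ⇒ y_A = 0.409·370.8/303.067 = 0.500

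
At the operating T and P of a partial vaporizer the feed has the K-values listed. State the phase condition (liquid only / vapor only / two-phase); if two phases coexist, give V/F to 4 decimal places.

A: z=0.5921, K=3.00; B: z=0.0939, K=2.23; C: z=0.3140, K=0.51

ΣzᵢKᵢ = 2.1458; Σzᵢ/Kᵢ = 0.8552.
Since Σzᵢ/Kᵢ < 1 the mixture is above its dew point — single vapor phase.

vapor only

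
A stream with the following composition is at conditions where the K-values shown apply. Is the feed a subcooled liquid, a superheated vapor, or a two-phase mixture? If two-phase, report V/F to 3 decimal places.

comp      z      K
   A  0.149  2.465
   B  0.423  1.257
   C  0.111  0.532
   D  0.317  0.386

ΣzᵢKᵢ = 1.080; Σzᵢ/Kᵢ = 1.427.
Both exceed 1, so a two-phase solution exists.
Let ψ = V/F and solve Σ zᵢ(Kᵢ−1)/(1+ψ(Kᵢ−1)) = 0.
Newton–Raphson from ψ = 0.5:
  ψ = 0.500: g = -0.1264, g' = -0.419 → ψ = 0.198
  ψ = 0.198: g = -0.0063, g' = -0.402 → ψ = 0.183
Converged at ψ = 0.183.

two-phase, V/F = 0.183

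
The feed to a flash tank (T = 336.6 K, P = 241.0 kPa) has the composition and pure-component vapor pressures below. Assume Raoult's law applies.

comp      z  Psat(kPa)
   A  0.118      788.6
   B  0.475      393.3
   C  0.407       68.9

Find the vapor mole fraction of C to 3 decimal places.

Raoult's law: Kᵢ = Pᵢˢᵃᵗ/P = Pᵢˢᵃᵗ/241.0.
  K_A = 788.6/241.0 = 3.27220, K_B = 393.3/241.0 = 1.63195, K_C = 68.9/241.0 = 0.28589
Material balance + equilibrium reduce to Σ zᵢ(Kᵢ−1)/(1+V/F(Kᵢ−1)) = 0.
Feasibility: ΣzᵢKᵢ = 1.278, Σzᵢ/Kᵢ = 1.751 — both > 1, two phases present.
Newton iteration, V/F⁰ = 0.68:
  V/F = 0.680: g = -0.2497, g' = -0.971 → V/F = 0.423
  V/F = 0.423: g = -0.0428, g' = -0.703 → V/F = 0.362
  V/F = 0.362: g = -0.0006, g' = -0.687 → V/F = 0.361
Converged at V/F = 0.361.
Compositions from xᵢ = zᵢ/(1+V/F(Kᵢ−1)), yᵢ = Kᵢxᵢ:
  A: x = 0.065, y = 0.212
  B: x = 0.387, y = 0.631
  C: x = 0.548, y = 0.157

y_C = 0.157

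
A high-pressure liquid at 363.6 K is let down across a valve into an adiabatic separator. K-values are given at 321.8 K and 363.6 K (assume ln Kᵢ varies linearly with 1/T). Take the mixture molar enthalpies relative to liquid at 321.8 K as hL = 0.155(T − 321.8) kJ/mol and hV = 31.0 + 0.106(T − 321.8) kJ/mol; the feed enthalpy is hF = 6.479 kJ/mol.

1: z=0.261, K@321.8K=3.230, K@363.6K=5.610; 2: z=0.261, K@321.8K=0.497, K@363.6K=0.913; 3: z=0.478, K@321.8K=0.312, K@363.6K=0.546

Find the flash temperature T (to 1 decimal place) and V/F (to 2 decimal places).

Adiabatic flash: solve Rachford–Rice at each trial T, then check hF = ψ·hV(T) + (1−ψ)·hL(T).
  T = 321.8 K: K = (3.230, 0.497, 0.312), RR gives ψ = 0.087, H_out = 2.706 kJ/mol
  T = 363.6 K: K = (5.610, 0.913, 0.546), RR gives ψ = 0.595, H_out = 23.714 kJ/mol
  T = 342.7 K: K = (4.329, 0.686, 0.420), RR gives ψ = 0.309, H_out = 12.494 kJ/mol
  T = 332.2 K: K = (3.754, 0.587, 0.363), RR gives ψ = 0.197, H_out = 7.633 kJ/mol
  T = 327.0 K: K = (3.486, 0.541, 0.337), RR gives ψ = 0.143, H_out = 5.212 kJ/mol
  T = 329.6 K: K = (3.619, 0.563, 0.350), RR gives ψ = 0.170, H_out = 6.429 kJ/mol
  T = 330.9 K: K = (3.686, 0.575, 0.357), RR gives ψ = 0.184, H_out = 7.032 kJ/mol
Linear interpolation between T = 329.6 (H_out = 6.429) and T = 330.9 (H_out = 7.032) on hF = 6.479 gives T ≈ 329.7 K, at which ψ = 0.17.

T = 329.7 K, V/F = 0.17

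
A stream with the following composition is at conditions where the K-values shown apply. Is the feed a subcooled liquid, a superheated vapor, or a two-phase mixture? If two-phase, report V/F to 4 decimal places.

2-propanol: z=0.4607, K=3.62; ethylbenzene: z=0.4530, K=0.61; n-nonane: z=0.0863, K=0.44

ΣzᵢKᵢ = 1.9820; Σzᵢ/Kᵢ = 1.0660.
Both exceed 1, so a two-phase solution exists.
Let ψ = V/F and solve Σ zᵢ(Kᵢ−1)/(1+ψ(Kᵢ−1)) = 0.
Newton–Raphson from ψ = 0.58:
  ψ = 0.5800: g = 0.17917, g' = -0.6726 → ψ = 0.8464
  ψ = 0.8464: g = 0.01955, g' = -0.5568 → ψ = 0.8815
  ψ = 0.8815: g = 0.00005, g' = -0.5543 → ψ = 0.8816
Converged at ψ = 0.8816.

two-phase, V/F = 0.8816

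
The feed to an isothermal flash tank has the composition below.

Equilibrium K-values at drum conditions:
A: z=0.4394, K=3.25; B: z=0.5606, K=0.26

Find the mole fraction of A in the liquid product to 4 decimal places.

x_A = 0.2475

Let β = V/F and solve Σ zᵢ(Kᵢ−1)/(1+β(Kᵢ−1)) = 0.
Feasibility: ΣzᵢKᵢ = 1.5738, Σzᵢ/Kᵢ = 2.2914 — both > 1, two phases present.
Binary case is linear: z₁(K₁−1)(1+β(K₂−1)) + z₂(K₂−1)(1+β(K₁−1)) = 0
⇒ β = [z₁(K₁−1)+z₂(K₂−1)] / [−(K₁−1)(K₂−1)] = 0.57381/1.66500 = 0.3446
Compositions from xᵢ = zᵢ/(1+β(Kᵢ−1)), yᵢ = Kᵢxᵢ:
  A: x = 0.2475, y = 0.8043
  B: x = 0.7525, y = 0.1957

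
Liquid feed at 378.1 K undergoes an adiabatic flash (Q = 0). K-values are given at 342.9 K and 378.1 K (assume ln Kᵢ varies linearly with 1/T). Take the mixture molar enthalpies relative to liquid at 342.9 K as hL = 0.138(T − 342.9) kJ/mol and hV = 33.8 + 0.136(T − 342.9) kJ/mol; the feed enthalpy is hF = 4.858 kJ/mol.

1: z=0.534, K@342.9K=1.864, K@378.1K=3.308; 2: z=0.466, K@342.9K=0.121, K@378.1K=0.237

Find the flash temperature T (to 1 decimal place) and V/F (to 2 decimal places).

T = 345.9 K, V/F = 0.13

Adiabatic flash: solve Rachford–Rice at each trial T, then check hF = ψ·hV(T) + (1−ψ)·hL(T).
  T = 342.9 K: K = (1.864, 0.121), RR gives ψ = 0.068, H_out = 2.304 kJ/mol
  T = 378.1 K: K = (3.308, 0.237), RR gives ψ = 0.498, H_out = 21.654 kJ/mol
  T = 360.5 K: K = (2.518, 0.172), RR gives ψ = 0.338, H_out = 13.844 kJ/mol
  T = 351.7 K: K = (2.175, 0.145), RR gives ψ = 0.228, H_out = 8.911 kJ/mol
  T = 347.3 K: K = (2.015, 0.133), RR gives ψ = 0.157, H_out = 5.901 kJ/mol
  T = 345.1 K: K = (1.939, 0.127), RR gives ψ = 0.115, H_out = 4.191 kJ/mol
  T = 346.2 K: K = (1.977, 0.130), RR gives ψ = 0.136, H_out = 5.066 kJ/mol
Linear interpolation between T = 345.1 (H_out = 4.191) and T = 346.2 (H_out = 5.066) on hF = 4.858 gives T ≈ 345.9 K, at which ψ = 0.13.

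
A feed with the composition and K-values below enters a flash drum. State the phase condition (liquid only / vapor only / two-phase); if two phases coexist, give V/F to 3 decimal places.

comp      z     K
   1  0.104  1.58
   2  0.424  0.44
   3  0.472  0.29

liquid only

ΣzᵢKᵢ = 0.488; Σzᵢ/Kᵢ = 2.657.
Since ΣzᵢKᵢ < 1 the mixture is below its bubble point — single liquid phase.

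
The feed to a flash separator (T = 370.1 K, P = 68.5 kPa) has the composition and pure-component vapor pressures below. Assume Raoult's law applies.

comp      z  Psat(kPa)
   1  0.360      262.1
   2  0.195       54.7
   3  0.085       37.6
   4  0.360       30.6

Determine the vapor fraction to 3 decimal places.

ψ = 0.574

Raoult's law: Kᵢ = Pᵢˢᵃᵗ/P = Pᵢˢᵃᵗ/68.5.
  K_1 = 262.1/68.5 = 3.82628, K_2 = 54.7/68.5 = 0.79854, K_3 = 37.6/68.5 = 0.54891, K_4 = 30.6/68.5 = 0.44672
Rachford–Rice: g(ψ) = Σ zᵢ(Kᵢ−1)/(1+ψ(Kᵢ−1)) = 0.
Feasibility: ΣzᵢKᵢ = 1.741, Σzᵢ/Kᵢ = 1.299 — both > 1, two phases present.
Newton iteration, ψ⁰ = 0.5:
  ψ = 0.500: g = 0.0531, g' = -0.743 → ψ = 0.571
  ψ = 0.571: g = 0.0018, g' = -0.698 → ψ = 0.574
Converged at ψ = 0.574.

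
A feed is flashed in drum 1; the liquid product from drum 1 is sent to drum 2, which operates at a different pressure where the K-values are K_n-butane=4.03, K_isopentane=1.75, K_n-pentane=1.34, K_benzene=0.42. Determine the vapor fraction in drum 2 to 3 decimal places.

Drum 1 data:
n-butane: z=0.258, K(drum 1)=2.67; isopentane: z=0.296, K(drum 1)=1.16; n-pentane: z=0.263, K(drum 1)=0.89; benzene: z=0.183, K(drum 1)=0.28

V/F (drum 2) = 0.749

Drum 1:
Newton iteration, ψ₁⁰ = 0.54:
  ψ₁ = 0.540: g = 0.0238, g' = -0.463 → ψ₁ = 0.591
Converged at ψ₁ = 0.591.
Drum-1 compositions:
  n-butane: x = 0.130, y = 0.347
  isopentane: x = 0.270, y = 0.314
  n-pentane: x = 0.281, y = 0.250
  benzene: x = 0.318, y = 0.089
Drum-2 feed = drum-1 liquid: z₂ = (0.1299, 0.2704, 0.2813, 0.3184).
Drum 2:
Rachford–Rice: g(ψ₂) = Σ zᵢ(Kᵢ−1)/(1+ψ₂(Kᵢ−1)) = 0.
Check two-phase: ΣzᵢKᵢ = 1.507 > 1 and Σzᵢ/Kᵢ = 1.155 > 1, so g(0) = 0.507 > 0 and g(1) = -0.155 < 0.
Newton iteration, ψ₂⁰ = 0.64:
  ψ₂ = 0.640: g = 0.0558, g' = -0.500 → ψ₂ = 0.752
  ψ₂ = 0.752: g = -0.0014, g' = -0.530 → ψ₂ = 0.749
Converged at ψ₂ = 0.749.
  n-butane: x = 0.040, y = 0.160
  isopentane: x = 0.173, y = 0.303
  n-pentane: x = 0.224, y = 0.300
  benzene: x = 0.563, y = 0.236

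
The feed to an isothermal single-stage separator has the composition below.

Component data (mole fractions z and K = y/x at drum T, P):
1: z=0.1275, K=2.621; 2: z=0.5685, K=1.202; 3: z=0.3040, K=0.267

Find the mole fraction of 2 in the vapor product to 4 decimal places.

y_2 = 0.6552

Material balance + equilibrium reduce to Σ zᵢ(Kᵢ−1)/(1+ψ(Kᵢ−1)) = 0.
g(0) = ΣzᵢKᵢ − 1 = 0.0987 and g(1) = 1 − Σzᵢ/Kᵢ = -0.6602, so a root lies in (0, 1).
Newton–Raphson from ψ = 0.5:
  ψ = 0.5000: g = -0.13329, g' = -0.5283 → ψ = 0.2477
  ψ = 0.2477: g = -0.01544, g' = -0.4354 → ψ = 0.2123
Converged at ψ = 0.2122.
Compositions from xᵢ = zᵢ/(1+ψ(Kᵢ−1)), yᵢ = Kᵢxᵢ:
  1: x = 0.0949, y = 0.2486
  2: x = 0.5451, y = 0.6552
  3: x = 0.3600, y = 0.0961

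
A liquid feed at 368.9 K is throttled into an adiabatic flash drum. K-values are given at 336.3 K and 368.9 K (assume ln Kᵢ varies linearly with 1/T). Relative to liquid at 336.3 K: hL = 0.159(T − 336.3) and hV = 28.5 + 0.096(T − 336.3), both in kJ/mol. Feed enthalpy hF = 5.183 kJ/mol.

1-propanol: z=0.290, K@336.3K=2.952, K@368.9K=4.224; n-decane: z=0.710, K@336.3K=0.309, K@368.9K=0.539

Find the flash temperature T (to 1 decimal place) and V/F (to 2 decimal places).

T = 344.6 K, V/F = 0.14

Adiabatic flash: solve Rachford–Rice at each trial T, then check hF = ψ·hV(T) + (1−ψ)·hL(T).
  T = 336.3 K: K = (2.952, 0.309), RR gives ψ = 0.056, H_out = 1.595 kJ/mol
  T = 368.9 K: K = (4.224, 0.539), RR gives ψ = 0.409, H_out = 15.996 kJ/mol
  T = 352.6 K: K = (3.561, 0.413), RR gives ψ = 0.217, H_out = 8.556 kJ/mol
  T = 344.5 K: K = (3.251, 0.359), RR gives ψ = 0.137, H_out = 5.137 kJ/mol
  T = 348.6 K: K = (3.406, 0.386), RR gives ψ = 0.177, H_out = 6.866 kJ/mol
  T = 346.6 K: K = (3.330, 0.373), RR gives ψ = 0.157, H_out = 6.024 kJ/mol
Linear interpolation between T = 344.5 (H_out = 5.137) and T = 346.6 (H_out = 6.024) on hF = 5.183 gives T ≈ 344.6 K, at which ψ = 0.14.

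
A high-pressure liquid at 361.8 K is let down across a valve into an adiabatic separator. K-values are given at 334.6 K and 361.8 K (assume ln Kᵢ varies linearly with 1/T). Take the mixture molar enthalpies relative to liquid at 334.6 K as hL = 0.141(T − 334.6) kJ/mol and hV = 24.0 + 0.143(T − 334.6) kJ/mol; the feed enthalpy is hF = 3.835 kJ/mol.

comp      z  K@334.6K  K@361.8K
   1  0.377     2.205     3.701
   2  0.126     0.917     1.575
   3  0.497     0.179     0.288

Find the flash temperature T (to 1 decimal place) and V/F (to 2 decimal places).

Adiabatic flash: solve Rachford–Rice at each trial T, then check hF = ψ·hV(T) + (1−ψ)·hL(T).
  T = 334.6 K: K = (2.205, 0.917, 0.179), RR gives ψ = 0.041, H_out = 0.988 kJ/mol
  T = 361.8 K: K = (3.701, 1.575, 0.288), RR gives ψ = 0.447, H_out = 14.585 kJ/mol
  T = 348.2 K: K = (2.886, 1.215, 0.229), RR gives ψ = 0.282, H_out = 8.695 kJ/mol
  T = 341.4 K: K = (2.529, 1.058, 0.203), RR gives ψ = 0.177, H_out = 5.206 kJ/mol
  T = 338.0 K: K = (2.363, 0.986, 0.191), RR gives ψ = 0.114, H_out = 3.215 kJ/mol
  T = 339.7 K: K = (2.445, 1.022, 0.197), RR gives ψ = 0.146, H_out = 4.236 kJ/mol
Linear interpolation between T = 338.0 (H_out = 3.215) and T = 339.7 (H_out = 4.236) on hF = 3.835 gives T ≈ 339.0 K, at which ψ = 0.13.

T = 339.0 K, V/F = 0.13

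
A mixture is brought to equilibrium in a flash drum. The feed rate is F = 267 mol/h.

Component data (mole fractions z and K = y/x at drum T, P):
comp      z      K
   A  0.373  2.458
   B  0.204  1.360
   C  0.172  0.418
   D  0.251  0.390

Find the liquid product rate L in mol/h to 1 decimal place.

L = 126.6 mol/h

Newton iteration, V/F⁰ = 0.59:
  V/F = 0.590: g = -0.0387, g' = -0.610 → V/F = 0.527
  V/F = 0.527: g = -0.0005, g' = -0.596 → V/F = 0.526
Converged at V/F = 0.526.
Then V = V/F·F = 0.5257·267 = 140.4 mol/h and L = F − V = 126.6 mol/h.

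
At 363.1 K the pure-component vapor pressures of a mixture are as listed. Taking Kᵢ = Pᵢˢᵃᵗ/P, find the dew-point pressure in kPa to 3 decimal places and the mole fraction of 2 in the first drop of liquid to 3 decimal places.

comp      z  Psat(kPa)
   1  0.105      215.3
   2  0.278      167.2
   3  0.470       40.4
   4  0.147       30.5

At the dew point ψ → 1, so Σzᵢ/Kᵢ = 1 with Kᵢ = Pᵢˢᵃᵗ/P ⇒ 1/P = Σzᵢ/Pᵢˢᵃᵗ.
1/P = 0.105/215.3 + 0.278/167.2 + 0.470/40.4 + 0.147/30.5 = 0.018604 ⇒ P = 53.753 kPa
xᵢ = zᵢP/Pᵢˢᵃᵗ ⇒ x_2 = 0.278·53.753/167.2 = 0.089

Pdew = 53.753 kPa, x_2 = 0.089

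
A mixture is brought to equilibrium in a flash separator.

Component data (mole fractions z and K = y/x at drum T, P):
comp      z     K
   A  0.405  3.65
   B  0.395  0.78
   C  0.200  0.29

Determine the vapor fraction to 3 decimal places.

Material balance + equilibrium reduce to Σ zᵢ(Kᵢ−1)/(1+ψ(Kᵢ−1)) = 0.
g(0) = ΣzᵢKᵢ − 1 = 0.844 and g(1) = 1 − Σzᵢ/Kᵢ = -0.307, so a root lies in (0, 1).
Iterate (Newton) starting at ψ = 0.5:
  ψ = 0.500: g = 0.1438, g' = -0.793 → ψ = 0.681
  ψ = 0.681: g = 0.0052, g' = -0.766 → ψ = 0.688
Converged at ψ = 0.688.

ψ = 0.688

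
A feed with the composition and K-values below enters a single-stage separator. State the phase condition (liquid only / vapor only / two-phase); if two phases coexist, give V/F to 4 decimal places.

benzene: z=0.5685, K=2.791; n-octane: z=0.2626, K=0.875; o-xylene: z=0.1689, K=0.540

vapor only

ΣzᵢKᵢ = 1.9077; Σzᵢ/Kᵢ = 0.8166.
Since Σzᵢ/Kᵢ < 1 the mixture is above its dew point — single vapor phase.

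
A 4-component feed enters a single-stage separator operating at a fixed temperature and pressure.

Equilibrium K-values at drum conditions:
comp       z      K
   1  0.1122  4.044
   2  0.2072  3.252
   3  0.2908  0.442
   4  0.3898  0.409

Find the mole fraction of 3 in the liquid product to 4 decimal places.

Let ψ = V/F and solve Σ zᵢ(Kᵢ−1)/(1+ψ(Kᵢ−1)) = 0.
Check two-phase: ΣzᵢKᵢ = 1.4155 > 1 and Σzᵢ/Kᵢ = 1.7024 > 1, so g(0) = 0.4155 > 0 and g(1) = -0.7024 < 0.
Newton iteration, ψ⁰ = 0.5:
  ψ = 0.5000: g = -0.19715, g' = -0.8444 → ψ = 0.2665
  ψ = 0.2665: g = 0.01610, g' = -1.0440 → ψ = 0.2819
  ψ = 0.2819: g = 0.00021, g' = -1.0177 → ψ = 0.2821
Converged at ψ = 0.2821.
Compositions from xᵢ = zᵢ/(1+ψ(Kᵢ−1)), yᵢ = Kᵢxᵢ:
  1: x = 0.0604, y = 0.2441
  2: x = 0.1267, y = 0.4120
  3: x = 0.3451, y = 0.1526
  4: x = 0.4678, y = 0.1913

x_3 = 0.3451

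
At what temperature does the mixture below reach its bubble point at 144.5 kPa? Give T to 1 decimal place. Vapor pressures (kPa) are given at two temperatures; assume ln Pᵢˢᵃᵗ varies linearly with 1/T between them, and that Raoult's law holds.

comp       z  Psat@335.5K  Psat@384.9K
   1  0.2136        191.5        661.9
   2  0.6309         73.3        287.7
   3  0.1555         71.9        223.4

T = 348.9 K

Bubble-point temperature: ΣzᵢPᵢˢᵃᵗ(T) = P. Interpolate ln Pᵢˢᵃᵗ = aᵢ + bᵢ/T.
  T = 335.5 K: ΣzᵢPᵢˢᵃᵗ = 98.33 kPa
  T = 384.9 K: ΣzᵢPᵢˢᵃᵗ = 357.63 kPa
  T = 360.2 K: ΣzᵢPᵢˢᵃᵗ = 195.86 kPa
  T = 347.9 K: ΣzᵢPᵢˢᵃᵗ = 140.65 kPa
  T = 354.0 K: ΣzᵢPᵢˢᵃᵗ = 166.22 kPa
  T = 350.9 K: ΣzᵢPᵢˢᵃᵗ = 152.80 kPa
  T = 349.4 K: ΣzᵢPᵢˢᵃᵗ = 146.62 kPa
Interpolating between 347.9 K and 349.4 K gives T ≈ 348.9 K.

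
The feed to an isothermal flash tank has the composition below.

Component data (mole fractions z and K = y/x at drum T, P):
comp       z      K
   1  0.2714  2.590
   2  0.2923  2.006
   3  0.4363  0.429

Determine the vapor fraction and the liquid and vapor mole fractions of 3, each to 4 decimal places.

ψ = 0.6403, x_3 = 0.6877, y_3 = 0.2950

Let ψ = V/F and solve Σ zᵢ(Kᵢ−1)/(1+ψ(Kᵢ−1)) = 0.
g(0) = ΣzᵢKᵢ − 1 = 0.4765 and g(1) = 1 − Σzᵢ/Kᵢ = -0.2675, so a root lies in (0, 1).
Newton iteration, ψ⁰ = 0.33:
  ψ = 0.3300: g = 0.19682, g' = -0.6779 → ψ = 0.6204
  ψ = 0.6204: g = 0.01252, g' = -0.6272 → ψ = 0.6403
Converged at ψ = 0.6403.
Compositions from xᵢ = zᵢ/(1+ψ(Kᵢ−1)), yᵢ = Kᵢxᵢ:
  1: x = 0.1345, y = 0.3483
  2: x = 0.1778, y = 0.3566
  3: x = 0.6877, y = 0.2950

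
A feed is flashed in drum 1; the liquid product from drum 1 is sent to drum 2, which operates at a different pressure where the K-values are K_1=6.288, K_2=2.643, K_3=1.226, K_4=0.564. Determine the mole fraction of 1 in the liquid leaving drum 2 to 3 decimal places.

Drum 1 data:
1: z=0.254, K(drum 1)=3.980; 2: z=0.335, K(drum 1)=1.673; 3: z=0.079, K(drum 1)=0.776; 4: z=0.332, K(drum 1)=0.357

x_1 (drum 2) = 0.022

Drum 1:
Rachford–Rice: g(ψ₁) = Σ zᵢ(Kᵢ−1)/(1+ψ₁(Kᵢ−1)) = 0.
g(0) = ΣzᵢKᵢ − 1 = 0.751 and g(1) = 1 − Σzᵢ/Kᵢ = -0.296, so a root lies in (0, 1).
Iterate (Newton) starting at ψ₁ = 0.41:
  ψ₁ = 0.410: g = 0.2080, g' = -0.808 → ψ₁ = 0.667
  ψ₁ = 0.667: g = 0.0141, g' = -0.751 → ψ₁ = 0.686
Converged at ψ₁ = 0.686.
Drum-1 compositions:
  1: x = 0.083, y = 0.332
  2: x = 0.229, y = 0.383
  3: x = 0.093, y = 0.072
  4: x = 0.594, y = 0.212
Drum-2 feed = drum-1 liquid: z₂ = (0.0834, 0.2292, 0.0933, 0.5940).
Drum 2:
Rachford–Rice: g(ψ₂) = Σ zᵢ(Kᵢ−1)/(1+ψ₂(Kᵢ−1)) = 0.
Check two-phase: ΣzᵢKᵢ = 1.580 > 1 and Σzᵢ/Kᵢ = 1.229 > 1, so g(0) = 0.580 > 0 and g(1) = -0.229 < 0.
Iterate (Newton) starting at ψ₂ = 0.5:
  ψ₂ = 0.500: g = 0.0156, g' = -0.551 → ψ₂ = 0.528
  ψ₂ = 0.528: g = 0.0002, g' = -0.534 → ψ₂ = 0.529
Converged at ψ₂ = 0.529.
  1: x = 0.022, y = 0.138
  2: x = 0.123, y = 0.324
  3: x = 0.083, y = 0.102
  4: x = 0.772, y = 0.435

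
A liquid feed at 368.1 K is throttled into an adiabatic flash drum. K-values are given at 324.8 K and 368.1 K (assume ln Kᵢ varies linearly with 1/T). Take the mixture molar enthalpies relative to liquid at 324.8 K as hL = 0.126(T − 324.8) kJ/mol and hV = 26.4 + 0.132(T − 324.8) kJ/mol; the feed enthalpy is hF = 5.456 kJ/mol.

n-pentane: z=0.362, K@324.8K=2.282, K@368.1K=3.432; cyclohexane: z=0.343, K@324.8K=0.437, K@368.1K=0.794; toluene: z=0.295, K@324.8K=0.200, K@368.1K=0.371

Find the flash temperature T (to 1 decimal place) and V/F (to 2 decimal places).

T = 334.4 K, V/F = 0.16

Adiabatic flash: solve Rachford–Rice at each trial T, then check hF = ψ·hV(T) + (1−ψ)·hL(T).
  T = 324.8 K: K = (2.282, 0.437, 0.200), RR gives ψ = 0.040, H_out = 1.059 kJ/mol
  T = 368.1 K: K = (3.432, 0.794, 0.371), RR gives ψ = 0.569, H_out = 20.637 kJ/mol
  T = 346.5 K: K = (2.836, 0.601, 0.278), RR gives ψ = 0.301, H_out = 10.724 kJ/mol
  T = 335.6 K: K = (2.552, 0.515, 0.237), RR gives ψ = 0.175, H_out = 5.990 kJ/mol
  T = 330.2 K: K = (2.415, 0.475, 0.218), RR gives ψ = 0.110, H_out = 3.579 kJ/mol
  T = 332.9 K: K = (2.483, 0.494, 0.227), RR gives ψ = 0.143, H_out = 4.794 kJ/mol
  T = 334.2 K: K = (2.516, 0.504, 0.232), RR gives ψ = 0.158, H_out = 5.372 kJ/mol
Linear interpolation between T = 334.2 (H_out = 5.372) and T = 335.6 (H_out = 5.990) on hF = 5.456 gives T ≈ 334.4 K, at which ψ = 0.16.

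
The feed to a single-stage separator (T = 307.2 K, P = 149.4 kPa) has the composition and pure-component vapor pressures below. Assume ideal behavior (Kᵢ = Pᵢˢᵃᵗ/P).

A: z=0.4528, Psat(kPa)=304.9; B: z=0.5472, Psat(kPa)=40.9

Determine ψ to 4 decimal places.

ψ = 0.0978

Raoult's law: Kᵢ = Pᵢˢᵃᵗ/P = Pᵢˢᵃᵗ/149.4.
  K_A = 304.9/149.4 = 2.040830, K_B = 40.9/149.4 = 0.273762
Material balance + equilibrium reduce to Σ zᵢ(Kᵢ−1)/(1+ψ(Kᵢ−1)) = 0.
Check two-phase: ΣzᵢKᵢ = 1.0739 > 1 and Σzᵢ/Kᵢ = 2.2207 > 1, so g(0) = 0.0739 > 0 and g(1) = -1.2207 < 0.
Binary case is linear: z₁(K₁−1)(1+ψ(K₂−1)) + z₂(K₂−1)(1+ψ(K₁−1)) = 0
⇒ ψ = [z₁(K₁−1)+z₂(K₂−1)] / [−(K₁−1)(K₂−1)] = 0.07389/0.75589 = 0.0978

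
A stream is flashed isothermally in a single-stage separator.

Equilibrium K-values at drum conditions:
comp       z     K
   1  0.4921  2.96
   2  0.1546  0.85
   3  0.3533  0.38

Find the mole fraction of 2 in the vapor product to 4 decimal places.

Iterate (Newton) starting at ψ = 0.5:
  ψ = 0.5000: g = 0.14460, g' = -0.7715 → ψ = 0.6874
  ψ = 0.6874: g = 0.00329, g' = -0.7599 → ψ = 0.6918
Converged at ψ = 0.6918.
Compositions from xᵢ = zᵢ/(1+ψ(Kᵢ−1)), yᵢ = Kᵢxᵢ:
  1: x = 0.2089, y = 0.6183
  2: x = 0.1725, y = 0.1466
  3: x = 0.6186, y = 0.2351

y_2 = 0.1466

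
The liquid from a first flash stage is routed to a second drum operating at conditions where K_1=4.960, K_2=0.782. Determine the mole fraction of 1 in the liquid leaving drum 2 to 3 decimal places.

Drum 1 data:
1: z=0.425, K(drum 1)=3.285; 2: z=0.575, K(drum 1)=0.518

Drum 1:
Material balance + equilibrium reduce to Σ zᵢ(Kᵢ−1)/(1+ψ₁(Kᵢ−1)) = 0.
Check two-phase: ΣzᵢKᵢ = 1.694 > 1 and Σzᵢ/Kᵢ = 1.239 > 1, so g(0) = 0.694 > 0 and g(1) = -0.239 < 0.
Iterate (Newton) starting at ψ₁ = 0.33:
  ψ₁ = 0.330: g = 0.2241, g' = -0.910 → ψ₁ = 0.576
  ψ₁ = 0.576: g = 0.0355, g' = -0.670 → ψ₁ = 0.629
  ψ₁ = 0.629: g = 0.0006, g' = -0.649 → ψ₁ = 0.630
Converged at ψ₁ = 0.630.
Drum-1 compositions:
  1: x = 0.174, y = 0.572
  2: x = 0.826, y = 0.428
Drum-2 feed = drum-1 liquid: z₂ = (0.1742, 0.8258).
Drum 2:
Rachford–Rice: g(ψ₂) = Σ zᵢ(Kᵢ−1)/(1+ψ₂(Kᵢ−1)) = 0.
g(0) = ΣzᵢKᵢ − 1 = 0.510 and g(1) = 1 − Σzᵢ/Kᵢ = -0.091, so a root lies in (0, 1).
Binary case is linear: z₁(K₁−1)(1+ψ₂(K₂−1)) + z₂(K₂−1)(1+ψ₂(K₁−1)) = 0
⇒ ψ₂ = [z₁(K₁−1)+z₂(K₂−1)] / [−(K₁−1)(K₂−1)] = 0.5098/0.8633 = 0.591
  1: x = 0.052, y = 0.259
  2: x = 0.948, y = 0.741

x_1 (drum 2) = 0.052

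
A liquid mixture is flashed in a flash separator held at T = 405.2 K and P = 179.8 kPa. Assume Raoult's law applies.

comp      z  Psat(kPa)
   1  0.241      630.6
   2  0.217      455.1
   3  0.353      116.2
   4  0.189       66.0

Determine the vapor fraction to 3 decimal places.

ψ = 0.698

Raoult's law: Kᵢ = Pᵢˢᵃᵗ/P = Pᵢˢᵃᵗ/179.8.
  K_1 = 630.6/179.8 = 3.50723, K_2 = 455.1/179.8 = 2.53115, K_3 = 116.2/179.8 = 0.64627, K_4 = 66.0/179.8 = 0.36707
Let ψ = V/F and solve Σ zᵢ(Kᵢ−1)/(1+ψ(Kᵢ−1)) = 0.
g(0) = ΣzᵢKᵢ − 1 = 0.692 and g(1) = 1 − Σzᵢ/Kᵢ = -0.216, so a root lies in (0, 1).
Newton–Raphson from ψ = 0.5:
  ψ = 0.500: g = 0.1296, g' = -0.689 → ψ = 0.688
  ψ = 0.688: g = 0.0065, g' = -0.639 → ψ = 0.698
Converged at ψ = 0.698.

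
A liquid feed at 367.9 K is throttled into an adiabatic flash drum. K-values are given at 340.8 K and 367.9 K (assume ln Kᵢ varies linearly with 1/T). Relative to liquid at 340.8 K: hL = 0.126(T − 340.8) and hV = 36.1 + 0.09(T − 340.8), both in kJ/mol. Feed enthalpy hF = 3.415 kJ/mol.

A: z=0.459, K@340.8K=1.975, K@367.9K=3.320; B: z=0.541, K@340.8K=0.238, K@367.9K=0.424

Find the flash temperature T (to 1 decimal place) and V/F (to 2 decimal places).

T = 342.4 K, V/F = 0.09

Adiabatic flash: solve Rachford–Rice at each trial T, then check hF = ψ·hV(T) + (1−ψ)·hL(T).
  T = 340.8 K: K = (1.975, 0.238), RR gives ψ = 0.047, H_out = 1.714 kJ/mol
  T = 367.9 K: K = (3.320, 0.424), RR gives ψ = 0.564, H_out = 23.214 kJ/mol
  T = 354.4 K: K = (2.589, 0.322), RR gives ψ = 0.336, H_out = 13.679 kJ/mol
  T = 347.6 K: K = (2.267, 0.277), RR gives ψ = 0.208, H_out = 8.325 kJ/mol
  T = 344.2 K: K = (2.117, 0.257), RR gives ψ = 0.134, H_out = 5.241 kJ/mol
  T = 342.5 K: K = (2.045, 0.247), RR gives ψ = 0.092, H_out = 3.544 kJ/mol
Linear interpolation between T = 340.8 (H_out = 1.714) and T = 342.5 (H_out = 3.544) on hF = 3.415 gives T ≈ 342.4 K, at which ψ = 0.09.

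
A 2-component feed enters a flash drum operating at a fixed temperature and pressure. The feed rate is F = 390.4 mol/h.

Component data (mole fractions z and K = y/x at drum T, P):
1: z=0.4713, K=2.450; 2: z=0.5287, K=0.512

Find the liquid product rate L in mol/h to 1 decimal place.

Let ψ = V/F and solve Σ zᵢ(Kᵢ−1)/(1+ψ(Kᵢ−1)) = 0.
Feasibility: ΣzᵢKᵢ = 1.4254, Σzᵢ/Kᵢ = 1.2250 — both > 1, two phases present.
Newton–Raphson from ψ = 0.5:
  ψ = 0.5000: g = 0.05489, g' = -0.5533 → ψ = 0.5992
  ψ = 0.5992: g = 0.00105, g' = -0.5352 → ψ = 0.6012
Converged at ψ = 0.6012.
Then V = ψ·F = 0.6012·390.4 = 234.7 mol/h and L = F − V = 155.7 mol/h.

L = 155.7 mol/h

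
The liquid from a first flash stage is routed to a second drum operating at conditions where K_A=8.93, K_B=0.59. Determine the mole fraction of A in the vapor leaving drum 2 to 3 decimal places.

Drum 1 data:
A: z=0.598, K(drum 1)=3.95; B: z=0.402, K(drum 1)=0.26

y_A (drum 2) = 0.439

Drum 1:
Let ψ₁ = V/F and solve Σ zᵢ(Kᵢ−1)/(1+ψ₁(Kᵢ−1)) = 0.
Check two-phase: ΣzᵢKᵢ = 2.467 > 1 and Σzᵢ/Kᵢ = 1.698 > 1, so g(0) = 1.467 > 0 and g(1) = -0.698 < 0.
Binary case is linear: z₁(K₁−1)(1+ψ₁(K₂−1)) + z₂(K₂−1)(1+ψ₁(K₁−1)) = 0
⇒ ψ₁ = [z₁(K₁−1)+z₂(K₂−1)] / [−(K₁−1)(K₂−1)] = 1.4666/2.1830 = 0.672
Drum-1 compositions:
  A: x = 0.201, y = 0.792
  B: x = 0.799, y = 0.208
Drum-2 feed = drum-1 liquid: z₂ = (0.2005, 0.7995).
Drum 2:
Rachford–Rice: g(ψ₂) = Σ zᵢ(Kᵢ−1)/(1+ψ₂(Kᵢ−1)) = 0.
g(0) = ΣzᵢKᵢ − 1 = 1.263 and g(1) = 1 − Σzᵢ/Kᵢ = -0.377, so a root lies in (0, 1).
Binary case is linear: z₁(K₁−1)(1+ψ₂(K₂−1)) + z₂(K₂−1)(1+ψ₂(K₁−1)) = 0
⇒ ψ₂ = [z₁(K₁−1)+z₂(K₂−1)] / [−(K₁−1)(K₂−1)] = 1.2625/3.2513 = 0.388
  A: x = 0.049, y = 0.439
  B: x = 0.951, y = 0.561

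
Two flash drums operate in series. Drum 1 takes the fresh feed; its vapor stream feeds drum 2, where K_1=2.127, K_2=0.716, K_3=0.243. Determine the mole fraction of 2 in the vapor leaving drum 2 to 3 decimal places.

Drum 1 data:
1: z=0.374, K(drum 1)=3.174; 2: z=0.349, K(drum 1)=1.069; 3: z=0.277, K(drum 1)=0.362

y_2 (drum 2) = 0.293

Drum 1:
Newton–Raphson from ψ₁ = 0.68:
  ψ₁ = 0.680: g = 0.0389, g' = -0.641 → ψ₁ = 0.741
  ψ₁ = 0.741: g = -0.0007, g' = -0.666 → ψ₁ = 0.740
Converged at ψ₁ = 0.740.
Drum-1 compositions:
  1: x = 0.143, y = 0.455
  2: x = 0.332, y = 0.355
  3: x = 0.525, y = 0.190
Drum-2 feed = drum-1 vapor: z₂ = (0.4551, 0.3550, 0.1899).
Drum 2:
Let ψ₂ = V/F and solve Σ zᵢ(Kᵢ−1)/(1+ψ₂(Kᵢ−1)) = 0.
Check two-phase: ΣzᵢKᵢ = 1.268 > 1 and Σzᵢ/Kᵢ = 1.491 > 1, so g(0) = 0.268 > 0 and g(1) = -0.491 < 0.
Iterate (Newton) starting at ψ₂ = 0.58:
  ψ₂ = 0.580: g = -0.0668, g' = -0.598 → ψ₂ = 0.468
  ψ₂ = 0.468: g = -0.0033, g' = -0.547 → ψ₂ = 0.462
Converged at ψ₂ = 0.462.
  1: x = 0.299, y = 0.636
  2: x = 0.409, y = 0.293
  3: x = 0.292, y = 0.071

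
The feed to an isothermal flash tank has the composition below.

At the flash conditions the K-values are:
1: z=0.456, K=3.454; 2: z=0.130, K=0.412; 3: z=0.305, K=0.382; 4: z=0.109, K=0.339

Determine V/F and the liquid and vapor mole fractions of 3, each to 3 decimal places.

V/F = 0.514, x_3 = 0.447, y_3 = 0.171

Iterate (Newton) starting at V/F = 0.5:
  V/F = 0.500: g = 0.0138, g' = -0.994 → V/F = 0.514
Converged at V/F = 0.514.
Compositions from xᵢ = zᵢ/(1+V/F(Kᵢ−1)), yᵢ = Kᵢxᵢ:
  1: x = 0.202, y = 0.697
  2: x = 0.186, y = 0.077
  3: x = 0.447, y = 0.171
  4: x = 0.165, y = 0.056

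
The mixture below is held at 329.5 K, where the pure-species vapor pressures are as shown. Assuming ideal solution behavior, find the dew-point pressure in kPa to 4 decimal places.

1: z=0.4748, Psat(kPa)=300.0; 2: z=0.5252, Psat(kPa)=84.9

At the dew point ψ → 1, so Σzᵢ/Kᵢ = 1 with Kᵢ = Pᵢˢᵃᵗ/P ⇒ 1/P = Σzᵢ/Pᵢˢᵃᵗ.
1/P = 0.4748/300.0 + 0.5252/84.9 = 0.0077688 ⇒ P = 128.7205 kPa

Pdew = 128.7205 kPa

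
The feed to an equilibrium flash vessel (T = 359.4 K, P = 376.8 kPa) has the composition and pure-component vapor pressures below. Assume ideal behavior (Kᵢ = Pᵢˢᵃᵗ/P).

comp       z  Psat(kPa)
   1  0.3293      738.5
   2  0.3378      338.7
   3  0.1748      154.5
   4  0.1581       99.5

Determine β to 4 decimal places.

β = 0.1445

Raoult's law: Kᵢ = Pᵢˢᵃᵗ/P = Pᵢˢᵃᵗ/376.8.
  K_1 = 738.5/376.8 = 1.959926, K_2 = 338.7/376.8 = 0.898885, K_3 = 154.5/376.8 = 0.410032, K_4 = 99.5/376.8 = 0.264066
Material balance + equilibrium reduce to Σ zᵢ(Kᵢ−1)/(1+β(Kᵢ−1)) = 0.
g(0) = ΣzᵢKᵢ − 1 = 0.0625 and g(1) = 1 − Σzᵢ/Kᵢ = -0.5688, so a root lies in (0, 1).
Iterate (Newton) starting at β = 0.53:
  β = 0.5300: g = -0.16737, g' = -0.4961 → β = 0.1926
  β = 0.1926: g = -0.01997, g' = -0.4134 → β = 0.1443
  β = 0.1443: g = 0.00008, g' = -0.4175 → β = 0.1445
Converged at β = 0.1445.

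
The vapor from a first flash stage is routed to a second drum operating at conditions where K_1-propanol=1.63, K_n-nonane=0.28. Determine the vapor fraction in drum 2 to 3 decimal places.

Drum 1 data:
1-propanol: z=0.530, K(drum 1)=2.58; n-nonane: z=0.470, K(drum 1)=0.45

V/F (drum 2) = 0.395

Drum 1:
Let ψ₁ = V/F and solve Σ zᵢ(Kᵢ−1)/(1+ψ₁(Kᵢ−1)) = 0.
Check two-phase: ΣzᵢKᵢ = 1.579 > 1 and Σzᵢ/Kᵢ = 1.250 > 1, so g(0) = 0.579 > 0 and g(1) = -0.250 < 0.
Binary case is linear: z₁(K₁−1)(1+ψ₁(K₂−1)) + z₂(K₂−1)(1+ψ₁(K₁−1)) = 0
⇒ ψ₁ = [z₁(K₁−1)+z₂(K₂−1)] / [−(K₁−1)(K₂−1)] = 0.5789/0.8690 = 0.666
Drum-1 compositions:
  1-propanol: x = 0.258, y = 0.666
  n-nonane: x = 0.742, y = 0.334
Drum-2 feed = drum-1 vapor: z₂ = (0.6662, 0.3338).
Drum 2:
Let ψ₂ = V/F and solve Σ zᵢ(Kᵢ−1)/(1+ψ₂(Kᵢ−1)) = 0.
Check two-phase: ΣzᵢKᵢ = 1.179 > 1 and Σzᵢ/Kᵢ = 1.601 > 1, so g(0) = 0.179 > 0 and g(1) = -0.601 < 0.
Newton–Raphson from ψ₂ = 0.5:
  ψ₂ = 0.500: g = -0.0564, g' = -0.575 → ψ₂ = 0.402
  ψ₂ = 0.402: g = -0.0034, g' = -0.511 → ψ₂ = 0.395
Converged at ψ₂ = 0.395.
  1-propanol: x = 0.533, y = 0.869
  n-nonane: x = 0.467, y = 0.131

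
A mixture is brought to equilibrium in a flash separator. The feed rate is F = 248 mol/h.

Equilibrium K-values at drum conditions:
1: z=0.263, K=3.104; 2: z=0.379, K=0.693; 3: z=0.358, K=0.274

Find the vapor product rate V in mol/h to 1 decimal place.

V = 39.0 mol/h

Newton iteration, β⁰ = 0.37:
  β = 0.370: g = -0.1755, g' = -0.766 → β = 0.141
  β = 0.141: g = 0.0156, g' = -0.966 → β = 0.157
Converged at β = 0.157.
Then V = β·F = 0.1574·248 = 39.0 mol/h and L = F − V = 209.0 mol/h.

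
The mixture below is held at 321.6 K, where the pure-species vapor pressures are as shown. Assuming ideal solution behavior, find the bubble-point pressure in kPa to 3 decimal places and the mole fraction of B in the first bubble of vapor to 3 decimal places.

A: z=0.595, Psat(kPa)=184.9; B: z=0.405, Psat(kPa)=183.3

Pbub = 184.252 kPa, y_B = 0.403

At the bubble point ψ → 0, so ΣzᵢKᵢ = 1 with Kᵢ = Pᵢˢᵃᵗ/P ⇒ P = ΣzᵢPᵢˢᵃᵗ.
P = 0.595·184.9 + 0.405·183.3 = 184.252 kPa
yᵢ = zᵢPᵢˢᵃᵗ/P ⇒ y_B = 0.405·183.3/184.252 = 0.403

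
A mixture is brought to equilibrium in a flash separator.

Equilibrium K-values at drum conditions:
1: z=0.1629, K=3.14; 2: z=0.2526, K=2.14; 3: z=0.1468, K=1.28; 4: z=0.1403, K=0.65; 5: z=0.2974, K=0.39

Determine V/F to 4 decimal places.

V/F = 0.6184

Material balance + equilibrium reduce to Σ zᵢ(Kᵢ−1)/(1+V/F(Kᵢ−1)) = 0.
g(0) = ΣzᵢKᵢ − 1 = 0.4472 and g(1) = 1 − Σzᵢ/Kᵢ = -0.2630, so a root lies in (0, 1).
Newton–Raphson from V/F = 0.45:
  V/F = 0.4500: g = 0.09608, g' = -0.5805 → V/F = 0.6155
  V/F = 0.6155: g = 0.00167, g' = -0.5723 → V/F = 0.6184
Converged at V/F = 0.6184.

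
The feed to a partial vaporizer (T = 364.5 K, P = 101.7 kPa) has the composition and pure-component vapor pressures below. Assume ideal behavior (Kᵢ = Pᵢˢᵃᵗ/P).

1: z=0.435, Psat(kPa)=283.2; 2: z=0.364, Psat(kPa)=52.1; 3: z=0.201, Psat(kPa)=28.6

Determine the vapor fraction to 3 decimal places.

Raoult's law: Kᵢ = Pᵢˢᵃᵗ/P = Pᵢˢᵃᵗ/101.7.
  K_1 = 283.2/101.7 = 2.78466, K_2 = 52.1/101.7 = 0.51229, K_3 = 28.6/101.7 = 0.28122
Iterate (Newton) starting at ψ = 0.5:
  ψ = 0.500: g = -0.0501, g' = -0.791 → ψ = 0.437
Converged at ψ = 0.437.

ψ = 0.437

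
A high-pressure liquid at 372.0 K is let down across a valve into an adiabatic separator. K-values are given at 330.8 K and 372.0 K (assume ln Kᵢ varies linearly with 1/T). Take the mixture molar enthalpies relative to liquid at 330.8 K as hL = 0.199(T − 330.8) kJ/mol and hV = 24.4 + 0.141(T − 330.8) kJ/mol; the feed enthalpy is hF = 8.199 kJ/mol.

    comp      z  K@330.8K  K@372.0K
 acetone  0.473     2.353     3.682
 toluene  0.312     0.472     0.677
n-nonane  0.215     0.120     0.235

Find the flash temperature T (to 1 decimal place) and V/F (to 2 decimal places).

Adiabatic flash: solve Rachford–Rice at each trial T, then check hF = ψ·hV(T) + (1−ψ)·hL(T).
  T = 330.8 K: K = (2.353, 0.472, 0.120), RR gives ψ = 0.303, H_out = 7.387 kJ/mol
  T = 372.0 K: K = (3.682, 0.677, 0.235), RR gives ψ = 0.658, H_out = 22.675 kJ/mol
  T = 351.4 K: K = (2.982, 0.571, 0.171), RR gives ψ = 0.496, H_out = 15.618 kJ/mol
  T = 341.1 K: K = (2.659, 0.521, 0.144), RR gives ψ = 0.407, H_out = 11.743 kJ/mol
  T = 336.0 K: K = (2.505, 0.496, 0.132), RR gives ψ = 0.358, H_out = 9.664 kJ/mol
  T = 333.4 K: K = (2.428, 0.484, 0.126), RR gives ψ = 0.331, H_out = 8.548 kJ/mol
  T = 332.1 K: K = (2.391, 0.478, 0.123), RR gives ψ = 0.317, H_out = 7.974 kJ/mol
Linear interpolation between T = 332.1 (H_out = 7.974) and T = 333.4 (H_out = 8.548) on hF = 8.199 gives T ≈ 332.6 K, at which ψ = 0.32.

T = 332.6 K, V/F = 0.32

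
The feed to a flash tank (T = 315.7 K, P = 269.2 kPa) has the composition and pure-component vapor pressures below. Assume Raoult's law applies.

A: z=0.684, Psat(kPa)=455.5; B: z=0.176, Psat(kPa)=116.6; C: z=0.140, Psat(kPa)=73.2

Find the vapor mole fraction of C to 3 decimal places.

y_C = 0.068

Raoult's law: Kᵢ = Pᵢˢᵃᵗ/P = Pᵢˢᵃᵗ/269.2.
  K_A = 455.5/269.2 = 1.69205, K_B = 116.6/269.2 = 0.43314, K_C = 73.2/269.2 = 0.27192
Rachford–Rice: g(ψ) = Σ zᵢ(Kᵢ−1)/(1+ψ(Kᵢ−1)) = 0.
Feasibility: ΣzᵢKᵢ = 1.272, Σzᵢ/Kᵢ = 1.325 — both > 1, two phases present.
Newton–Raphson from ψ = 0.45:
  ψ = 0.450: g = 0.0754, g' = -0.457 → ψ = 0.615
  ψ = 0.615: g = -0.0058, g' = -0.538 → ψ = 0.604
Converged at ψ = 0.604.
Compositions from xᵢ = zᵢ/(1+ψ(Kᵢ−1)), yᵢ = Kᵢxᵢ:
  A: x = 0.482, y = 0.816
  B: x = 0.268, y = 0.116
  C: x = 0.250, y = 0.068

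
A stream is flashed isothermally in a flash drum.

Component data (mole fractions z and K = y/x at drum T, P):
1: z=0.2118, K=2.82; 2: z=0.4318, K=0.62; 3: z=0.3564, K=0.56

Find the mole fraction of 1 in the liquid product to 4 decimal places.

Material balance + equilibrium reduce to Σ zᵢ(Kᵢ−1)/(1+V/F(Kᵢ−1)) = 0.
Feasibility: ΣzᵢKᵢ = 1.0646, Σzᵢ/Kᵢ = 1.4080 — both > 1, two phases present.
Newton–Raphson from V/F = 0.5:
  V/F = 0.5000: g = -0.20180, g' = -0.4008 → V/F = 0.0000
  V/F = 0.0000: g = 0.06458, g' = -0.8329 → V/F = 0.0775
  V/F = 0.0775: g = 0.00639, g' = -0.6789 → V/F = 0.0869
  V/F = 0.0869: g = 0.00007, g' = -0.6643 → V/F = 0.0870
Converged at V/F = 0.0870.
Compositions from xᵢ = zᵢ/(1+V/F(Kᵢ−1)), yᵢ = Kᵢxᵢ:
  1: x = 0.1828, y = 0.5156
  2: x = 0.4466, y = 0.2769
  3: x = 0.3706, y = 0.2075

x_1 = 0.1828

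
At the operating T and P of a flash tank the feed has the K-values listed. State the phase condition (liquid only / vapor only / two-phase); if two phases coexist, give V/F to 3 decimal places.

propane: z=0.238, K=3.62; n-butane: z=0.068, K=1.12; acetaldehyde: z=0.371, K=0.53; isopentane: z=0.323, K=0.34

ΣzᵢKᵢ = 1.244; Σzᵢ/Kᵢ = 1.776.
Both exceed 1, so a two-phase solution exists.
Rachford–Rice: g(ψ) = Σ zᵢ(Kᵢ−1)/(1+ψ(Kᵢ−1)) = 0.
Newton iteration, ψ⁰ = 0.34:
  ψ = 0.340: g = -0.1448, g' = -0.808 → ψ = 0.161
  ψ = 0.161: g = 0.0196, g' = -1.082 → ψ = 0.179
Converged at ψ = 0.179.

two-phase, V/F = 0.179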